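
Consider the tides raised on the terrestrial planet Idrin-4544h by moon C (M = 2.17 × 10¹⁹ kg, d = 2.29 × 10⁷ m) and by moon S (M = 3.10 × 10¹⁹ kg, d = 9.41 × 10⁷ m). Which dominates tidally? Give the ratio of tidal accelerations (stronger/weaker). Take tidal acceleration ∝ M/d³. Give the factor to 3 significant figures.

Moon C, by a factor of ≈ 48.6

Tidal stretch scales as M/d³; compute that for each body.
Moon C: (2.17 × 10¹⁹) / (2.29 × 10⁷)³ = 1.807 × 10⁻³
Moon S: (3.10 × 10¹⁹) / (9.41 × 10⁷)³ = 3.720 × 10⁻⁵
Ratio (larger/smaller) = 48.6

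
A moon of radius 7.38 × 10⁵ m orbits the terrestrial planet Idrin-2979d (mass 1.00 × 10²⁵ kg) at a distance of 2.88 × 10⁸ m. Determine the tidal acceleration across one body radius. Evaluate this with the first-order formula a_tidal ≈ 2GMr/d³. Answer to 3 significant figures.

The tidal stretch is the gradient of GM/d² times the body's extent r, hence the 1/d³ dependence.
a_tidal = 2GMr/d³
        = 2 × (6.674 × 10⁻¹¹) × (1.00 × 10²⁵) × (7.38 × 10⁵) / (2.88 × 10⁸)³
        = 4.12 × 10⁻⁵ m/s²

4.12 × 10⁻⁵ m/s²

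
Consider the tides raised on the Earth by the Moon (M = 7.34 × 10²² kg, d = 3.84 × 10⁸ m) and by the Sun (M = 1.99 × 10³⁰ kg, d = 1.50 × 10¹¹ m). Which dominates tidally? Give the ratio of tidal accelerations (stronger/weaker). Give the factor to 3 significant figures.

Tidal stretch scales as M/d³; compute that for each body.
The Moon: (7.34 × 10²²) / (3.84 × 10⁸)³ = 1.296 × 10⁻³
The Sun: (1.99 × 10³⁰) / (1.50 × 10¹¹)³ = 5.896 × 10⁻⁴
Ratio (larger/smaller) = 2.20

The Moon, by a factor of ≈ 2.20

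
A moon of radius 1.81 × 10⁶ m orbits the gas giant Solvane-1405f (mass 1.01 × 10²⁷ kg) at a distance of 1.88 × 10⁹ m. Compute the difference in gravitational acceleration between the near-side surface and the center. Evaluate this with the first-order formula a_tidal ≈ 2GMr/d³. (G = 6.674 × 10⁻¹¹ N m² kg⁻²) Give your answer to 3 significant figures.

The tidal stretch is the gradient of GM/d² times the body's extent r, hence the 1/d³ dependence.
a_tidal = 2GMr/d³
        = 2 × (6.674 × 10⁻¹¹) × (1.01 × 10²⁷) × (1.81 × 10⁶) / (1.88 × 10⁹)³
        = 3.67 × 10⁻⁵ m/s²

3.67 × 10⁻⁵ m/s²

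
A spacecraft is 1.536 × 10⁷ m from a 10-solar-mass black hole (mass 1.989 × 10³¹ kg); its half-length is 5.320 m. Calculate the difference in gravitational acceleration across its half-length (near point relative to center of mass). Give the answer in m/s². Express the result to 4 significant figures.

a_tidal = 2GMr/d³
        = 2 × (6.674 × 10⁻¹¹) × (1.989 × 10³¹) × (5.320) / (1.536 × 10⁷)³
        = 3.898 m/s²

3.898 m/s²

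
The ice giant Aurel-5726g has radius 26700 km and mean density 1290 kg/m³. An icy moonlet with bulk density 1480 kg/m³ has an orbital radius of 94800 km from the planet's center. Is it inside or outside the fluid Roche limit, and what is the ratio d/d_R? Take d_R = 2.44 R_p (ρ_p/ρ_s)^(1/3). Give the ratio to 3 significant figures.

outside; d/d_R ≈ 1.52

d_R = 2.44 × (26700 km) × (1290/1480)^(1/3) = 62230 km
d/d_R = (94800) / (62230) = 1.52
Since d/d_R > 1, the body is outside the Roche limit.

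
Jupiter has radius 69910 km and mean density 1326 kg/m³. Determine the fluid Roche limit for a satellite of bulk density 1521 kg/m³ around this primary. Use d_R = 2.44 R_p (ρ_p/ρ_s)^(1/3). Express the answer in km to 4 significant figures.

1.630 × 10⁵ km

d_R = 2.44 × 69910 km × (1326/1521)^(1/3)
    = 1.630 × 10⁵ km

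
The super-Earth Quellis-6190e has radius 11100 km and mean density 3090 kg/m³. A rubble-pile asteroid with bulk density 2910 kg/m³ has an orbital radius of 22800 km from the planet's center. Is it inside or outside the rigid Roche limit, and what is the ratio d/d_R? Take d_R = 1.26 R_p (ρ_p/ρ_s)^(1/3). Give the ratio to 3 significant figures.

d_R = 1.26 × (11100 km) × (3090/2910)^(1/3) = 14270 km
d/d_R = (22800) / (14270) = 1.60
Since d/d_R > 1, the body is outside the Roche limit.

outside; d/d_R ≈ 1.60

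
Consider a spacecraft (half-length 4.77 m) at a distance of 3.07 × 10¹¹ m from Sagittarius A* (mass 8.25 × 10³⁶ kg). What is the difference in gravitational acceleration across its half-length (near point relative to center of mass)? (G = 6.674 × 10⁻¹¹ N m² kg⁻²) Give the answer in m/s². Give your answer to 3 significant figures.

Δa = 2GMr/d³
   = 2 × (6.674 × 10⁻¹¹) × (8.25 × 10³⁶) × (4.77) / (3.07 × 10¹¹)³
   = 1.82 × 10⁻⁷ m/s²

1.82 × 10⁻⁷ m/s²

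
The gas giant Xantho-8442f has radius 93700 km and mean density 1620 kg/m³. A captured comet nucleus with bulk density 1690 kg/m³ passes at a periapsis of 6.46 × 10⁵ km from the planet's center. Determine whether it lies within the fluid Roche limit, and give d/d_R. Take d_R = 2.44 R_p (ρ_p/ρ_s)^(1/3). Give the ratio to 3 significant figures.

d_R = 2.44 × (93700 km) × (1620/1690)^(1/3) = 2.254 × 10⁵ km
d/d_R = (6.46 × 10⁵) / (2.254 × 10⁵) = 2.87
Since d/d_R > 1, the body is outside the Roche limit.

outside; d/d_R ≈ 2.87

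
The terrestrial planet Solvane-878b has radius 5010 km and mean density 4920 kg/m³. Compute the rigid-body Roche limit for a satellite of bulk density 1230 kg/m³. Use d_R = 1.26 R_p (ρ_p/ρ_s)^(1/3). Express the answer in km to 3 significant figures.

10000 km

d_R = 1.26 × 5010 km × (4920/1230)^(1/3)
    = 10000 km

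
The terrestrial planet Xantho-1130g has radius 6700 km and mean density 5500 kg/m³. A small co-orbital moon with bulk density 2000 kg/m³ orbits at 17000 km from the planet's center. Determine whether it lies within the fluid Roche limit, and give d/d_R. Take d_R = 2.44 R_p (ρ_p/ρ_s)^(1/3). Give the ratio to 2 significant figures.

d_R = 2.44 × (6700 km) × (5500/2000)^(1/3) = 22900 km
d/d_R = (17000) / (22900) = 0.74
Since d/d_R < 1, the body is inside the Roche limit.

inside; d/d_R ≈ 0.74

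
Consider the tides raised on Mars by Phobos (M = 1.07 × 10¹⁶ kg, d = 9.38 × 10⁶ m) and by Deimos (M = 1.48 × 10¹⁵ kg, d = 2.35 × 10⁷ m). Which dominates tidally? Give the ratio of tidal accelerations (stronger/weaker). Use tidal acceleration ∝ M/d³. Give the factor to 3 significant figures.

Compare M/d³ for the two perturbers:
Phobos: (1.07 × 10¹⁶) / (9.38 × 10⁶)³ = 1.297 × 10⁻⁵
Deimos: (1.48 × 10¹⁵) / (2.35 × 10⁷)³ = 1.140 × 10⁻⁷
Ratio (larger/smaller) = 114

Phobos, by a factor of ≈ 114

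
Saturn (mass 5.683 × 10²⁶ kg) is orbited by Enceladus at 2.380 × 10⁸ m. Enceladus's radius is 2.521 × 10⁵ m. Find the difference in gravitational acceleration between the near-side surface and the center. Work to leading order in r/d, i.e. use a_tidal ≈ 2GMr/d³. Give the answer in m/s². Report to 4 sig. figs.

1.419 × 10⁻³ m/s²

Δa = 2GMr/d³
   = 2 × (6.674 × 10⁻¹¹) × (5.683 × 10²⁶) × (2.521 × 10⁵) / (2.380 × 10⁸)³
   = 1.419 × 10⁻³ m/s²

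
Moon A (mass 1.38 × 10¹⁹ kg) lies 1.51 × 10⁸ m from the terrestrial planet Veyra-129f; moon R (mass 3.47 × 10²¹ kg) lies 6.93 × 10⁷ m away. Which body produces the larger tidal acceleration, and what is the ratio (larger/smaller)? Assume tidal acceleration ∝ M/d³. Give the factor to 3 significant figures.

Moon R, by a factor of ≈ 2600

Compare M/d³ for the two perturbers:
Moon A: (1.38 × 10¹⁹) / (1.51 × 10⁸)³ = 4.008 × 10⁻⁶
Moon R: (3.47 × 10²¹) / (6.93 × 10⁷)³ = 1.043 × 10⁻²
Ratio (larger/smaller) = 2600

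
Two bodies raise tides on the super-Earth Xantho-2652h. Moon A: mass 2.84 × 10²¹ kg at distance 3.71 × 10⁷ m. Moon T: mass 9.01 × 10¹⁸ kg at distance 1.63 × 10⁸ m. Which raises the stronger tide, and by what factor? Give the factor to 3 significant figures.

The tide-raising term goes as M/d³ (the gradient of a 1/d² field).
Moon A: (2.84 × 10²¹) / (3.71 × 10⁷)³ = 5.562 × 10⁻²
Moon T: (9.01 × 10¹⁸) / (1.63 × 10⁸)³ = 2.080 × 10⁻⁶
Ratio (larger/smaller) = 26700

Moon A, by a factor of ≈ 26700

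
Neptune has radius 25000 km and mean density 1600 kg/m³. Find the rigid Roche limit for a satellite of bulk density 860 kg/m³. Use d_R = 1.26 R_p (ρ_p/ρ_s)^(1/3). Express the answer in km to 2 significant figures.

d_R = 1.26 × 25000 km × (1600/860)^(1/3)
    = 39000 km

39000 km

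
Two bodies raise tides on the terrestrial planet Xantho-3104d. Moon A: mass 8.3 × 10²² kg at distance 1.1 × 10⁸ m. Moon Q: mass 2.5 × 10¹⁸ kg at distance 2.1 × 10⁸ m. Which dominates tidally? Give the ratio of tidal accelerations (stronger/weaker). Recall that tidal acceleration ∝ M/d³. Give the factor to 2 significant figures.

The tide-raising term goes as M/d³ (the gradient of a 1/d² field).
Moon A: (8.3 × 10²²) / (1.1 × 10⁸)³ = 6.236 × 10⁻²
Moon Q: (2.5 × 10¹⁸) / (2.1 × 10⁸)³ = 2.699 × 10⁻⁷
Ratio (larger/smaller) = 2.3 × 10⁵

Moon A, by a factor of ≈ 2.3 × 10⁵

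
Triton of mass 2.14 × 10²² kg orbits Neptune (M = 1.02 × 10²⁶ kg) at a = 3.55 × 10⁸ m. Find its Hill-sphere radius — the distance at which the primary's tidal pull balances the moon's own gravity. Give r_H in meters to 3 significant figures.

1.46 × 10⁷ m

r_H ≈ a (m/3M)^(1/3)
    = (3.55 × 10⁸) × (2.14 × 10²² / (3 × 1.02 × 10²⁶))^(1/3)
    = 1.46 × 10⁷ m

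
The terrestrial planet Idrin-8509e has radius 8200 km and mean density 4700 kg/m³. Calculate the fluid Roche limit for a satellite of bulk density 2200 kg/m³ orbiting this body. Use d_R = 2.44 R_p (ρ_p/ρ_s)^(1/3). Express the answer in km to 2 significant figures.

26000 km

d_R = 2.44 × 8200 km × (4700/2200)^(1/3)
    = 26000 km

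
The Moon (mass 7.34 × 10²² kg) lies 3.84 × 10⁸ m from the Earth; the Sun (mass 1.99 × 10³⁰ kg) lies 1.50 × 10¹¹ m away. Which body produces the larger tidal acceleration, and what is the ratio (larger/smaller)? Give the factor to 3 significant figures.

Compare M/d³ for the two perturbers:
The Moon: (7.34 × 10²²) / (3.84 × 10⁸)³ = 1.296 × 10⁻³
The Sun: (1.99 × 10³⁰) / (1.50 × 10¹¹)³ = 5.896 × 10⁻⁴
Ratio (larger/smaller) = 2.20

The Moon, by a factor of ≈ 2.20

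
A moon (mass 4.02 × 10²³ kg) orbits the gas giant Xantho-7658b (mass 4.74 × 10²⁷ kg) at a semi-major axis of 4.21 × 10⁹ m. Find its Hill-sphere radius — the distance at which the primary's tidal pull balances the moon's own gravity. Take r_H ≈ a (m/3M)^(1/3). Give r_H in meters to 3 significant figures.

r_H ≈ a (m/3M)^(1/3)
    = (4.21 × 10⁹) × (4.02 × 10²³ / (3 × 4.74 × 10²⁷))^(1/3)
    = 1.28 × 10⁸ m

1.28 × 10⁸ m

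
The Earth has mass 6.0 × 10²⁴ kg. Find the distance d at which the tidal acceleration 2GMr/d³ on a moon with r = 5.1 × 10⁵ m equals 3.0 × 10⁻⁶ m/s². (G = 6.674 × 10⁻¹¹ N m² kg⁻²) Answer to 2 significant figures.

2GMr/d³ = a_tidal  ⇒  d = (2GMr / a_tidal)^(1/3)
d = (2 × 6.674×10⁻¹¹ × (6.0 × 10²⁴) × (5.1 × 10⁵) / (3.0 × 10⁻⁶))^(1/3)
  = 5.1 × 10⁸ m

5.1 × 10⁸ m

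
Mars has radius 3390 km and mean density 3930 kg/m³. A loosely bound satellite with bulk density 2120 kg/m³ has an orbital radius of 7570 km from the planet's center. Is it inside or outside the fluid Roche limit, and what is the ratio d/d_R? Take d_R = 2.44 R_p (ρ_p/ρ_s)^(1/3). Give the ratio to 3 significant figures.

d_R = 2.44 × (3390 km) × (3930/2120)^(1/3) = 10160 km
d/d_R = (7570) / (10160) = 0.745
Since d/d_R < 1, the body is inside the Roche limit.

inside; d/d_R ≈ 0.745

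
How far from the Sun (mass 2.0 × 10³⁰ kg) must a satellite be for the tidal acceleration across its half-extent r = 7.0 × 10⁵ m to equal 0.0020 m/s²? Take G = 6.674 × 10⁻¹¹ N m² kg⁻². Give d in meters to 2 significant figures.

2GMr/d³ = a_tidal  ⇒  d = (2GMr / a_tidal)^(1/3)
d = (2 × 6.674×10⁻¹¹ × (2.0 × 10³⁰) × (7.0 × 10⁵) / (0.0020))^(1/3)
  = 4.5 × 10⁹ m

4.5 × 10⁹ m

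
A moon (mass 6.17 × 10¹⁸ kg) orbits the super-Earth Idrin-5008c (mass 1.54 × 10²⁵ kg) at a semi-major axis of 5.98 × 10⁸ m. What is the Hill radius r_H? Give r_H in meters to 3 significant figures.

3.06 × 10⁶ m

r_H ≈ a (m/3M)^(1/3)
    = (5.98 × 10⁸) × (6.17 × 10¹⁸ / (3 × 1.54 × 10²⁵))^(1/3)
    = 3.06 × 10⁶ m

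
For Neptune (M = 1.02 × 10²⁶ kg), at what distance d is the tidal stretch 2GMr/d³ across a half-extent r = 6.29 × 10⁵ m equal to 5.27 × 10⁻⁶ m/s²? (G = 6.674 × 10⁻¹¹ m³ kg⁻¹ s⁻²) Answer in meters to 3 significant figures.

1.18 × 10⁹ m

2GMr/d³ = a_tidal  ⇒  d = (2GMr / a_tidal)^(1/3)
d = (2 × 6.674×10⁻¹¹ × (1.02 × 10²⁶) × (6.29 × 10⁵) / (5.27 × 10⁻⁶))^(1/3)
  = 1.18 × 10⁹ m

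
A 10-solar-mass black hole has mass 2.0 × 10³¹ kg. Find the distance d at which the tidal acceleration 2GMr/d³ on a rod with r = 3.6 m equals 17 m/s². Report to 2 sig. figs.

8.3 × 10⁶ m

2GMr/d³ = a_tidal  ⇒  d = (2GMr / a_tidal)^(1/3)
d = (2 × 6.674×10⁻¹¹ × (2.0 × 10³¹) × (3.6) / (17))^(1/3)
  = 8.3 × 10⁶ m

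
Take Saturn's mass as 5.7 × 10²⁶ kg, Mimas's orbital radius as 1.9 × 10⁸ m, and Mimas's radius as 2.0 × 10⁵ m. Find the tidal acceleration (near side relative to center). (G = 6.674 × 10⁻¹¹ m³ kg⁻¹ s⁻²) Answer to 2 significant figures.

2.2 × 10⁻³ m/s²

Δg = 2GMr/d³
   = 2 × (6.674 × 10⁻¹¹) × (5.7 × 10²⁶) × (2.0 × 10⁵) / (1.9 × 10⁸)³
   = 2.2 × 10⁻³ m/s²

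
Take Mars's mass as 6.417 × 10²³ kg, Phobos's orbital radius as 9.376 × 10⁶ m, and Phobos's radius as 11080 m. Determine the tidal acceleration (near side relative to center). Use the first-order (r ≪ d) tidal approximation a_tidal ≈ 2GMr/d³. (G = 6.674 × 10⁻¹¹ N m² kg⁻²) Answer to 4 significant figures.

1.151 × 10⁻³ m/s²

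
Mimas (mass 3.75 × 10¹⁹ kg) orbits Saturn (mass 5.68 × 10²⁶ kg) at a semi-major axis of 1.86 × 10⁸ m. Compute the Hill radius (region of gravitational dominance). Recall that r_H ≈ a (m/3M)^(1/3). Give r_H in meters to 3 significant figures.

r_H ≈ a (m/3M)^(1/3)
    = (1.86 × 10⁸) × (3.75 × 10¹⁹ / (3 × 5.68 × 10²⁶))^(1/3)
    = 5.21 × 10⁵ m

5.21 × 10⁵ m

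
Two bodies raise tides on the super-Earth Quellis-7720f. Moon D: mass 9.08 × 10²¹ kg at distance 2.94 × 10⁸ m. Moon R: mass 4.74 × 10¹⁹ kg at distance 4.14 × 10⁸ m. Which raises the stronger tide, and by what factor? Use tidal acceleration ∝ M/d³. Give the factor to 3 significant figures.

Moon D, by a factor of ≈ 535

Tidal stretch scales as M/d³; compute that for each body.
Moon D: (9.08 × 10²¹) / (2.94 × 10⁸)³ = 3.573 × 10⁻⁴
Moon R: (4.74 × 10¹⁹) / (4.14 × 10⁸)³ = 6.680 × 10⁻⁷
Ratio (larger/smaller) = 535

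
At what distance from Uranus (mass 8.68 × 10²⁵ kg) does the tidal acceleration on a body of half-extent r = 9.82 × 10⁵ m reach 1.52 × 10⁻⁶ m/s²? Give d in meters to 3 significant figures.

2GMr/d³ = a_tidal  ⇒  d = (2GMr / a_tidal)^(1/3)
d = (2 × 6.674×10⁻¹¹ × (8.68 × 10²⁵) × (9.82 × 10⁵) / (1.52 × 10⁻⁶))^(1/3)
  = 1.96 × 10⁹ m

1.96 × 10⁹ m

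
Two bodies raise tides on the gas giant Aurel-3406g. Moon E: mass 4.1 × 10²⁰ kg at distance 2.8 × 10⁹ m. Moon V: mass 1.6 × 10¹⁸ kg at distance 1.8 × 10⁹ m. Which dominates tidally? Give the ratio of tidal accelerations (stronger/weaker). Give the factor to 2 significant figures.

Moon E, by a factor of ≈ 68

Tidal acceleration ∝ M/d³, so compare M/d³ for each.
Moon E: (4.1 × 10²⁰) / (2.8 × 10⁹)³ = 1.868 × 10⁻⁸
Moon V: (1.6 × 10¹⁸) / (1.8 × 10⁹)³ = 2.743 × 10⁻¹⁰
Ratio (larger/smaller) = 68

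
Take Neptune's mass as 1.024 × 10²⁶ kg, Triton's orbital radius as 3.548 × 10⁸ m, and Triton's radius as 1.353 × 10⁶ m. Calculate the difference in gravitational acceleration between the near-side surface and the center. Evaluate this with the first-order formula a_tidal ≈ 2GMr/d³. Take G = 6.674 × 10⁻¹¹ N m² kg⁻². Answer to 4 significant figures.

The tidal stretch is the gradient of GM/d² times the body's extent r, hence the 1/d³ dependence.
Δa = 2GMr/d³
   = 2 × (6.674 × 10⁻¹¹) × (1.024 × 10²⁶) × (1.353 × 10⁶) / (3.548 × 10⁸)³
   = 4.141 × 10⁻⁴ m/s²

4.141 × 10⁻⁴ m/s²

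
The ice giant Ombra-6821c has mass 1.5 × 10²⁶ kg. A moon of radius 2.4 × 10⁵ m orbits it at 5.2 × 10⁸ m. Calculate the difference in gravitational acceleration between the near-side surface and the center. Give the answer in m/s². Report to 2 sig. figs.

3.4 × 10⁻⁵ m/s²

Δg = 2GMr/d³
   = 2 × (6.674 × 10⁻¹¹) × (1.5 × 10²⁶) × (2.4 × 10⁵) / (5.2 × 10⁸)³
   = 3.4 × 10⁻⁵ m/s²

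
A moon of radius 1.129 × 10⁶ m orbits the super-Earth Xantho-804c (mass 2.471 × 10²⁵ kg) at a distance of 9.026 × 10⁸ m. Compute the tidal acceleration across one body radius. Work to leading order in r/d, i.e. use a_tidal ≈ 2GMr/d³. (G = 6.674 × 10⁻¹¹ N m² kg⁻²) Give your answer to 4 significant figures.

Since r ≪ d, expand the inverse-square field across one radius to get the leading 2GMr/d³ term.
Δg = 2GMr/d³
   = 2 × (6.674 × 10⁻¹¹) × (2.471 × 10²⁵) × (1.129 × 10⁶) / (9.026 × 10⁸)³
   = 5.064 × 10⁻⁶ m/s²

5.064 × 10⁻⁶ m/s²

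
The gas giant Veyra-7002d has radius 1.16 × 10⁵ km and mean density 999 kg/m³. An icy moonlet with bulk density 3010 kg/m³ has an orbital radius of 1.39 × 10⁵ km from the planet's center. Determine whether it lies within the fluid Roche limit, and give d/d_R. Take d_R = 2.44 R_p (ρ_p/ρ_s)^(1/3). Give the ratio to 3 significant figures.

d_R = 2.44 × (1.16 × 10⁵ km) × (999/3010)^(1/3) = 1.960 × 10⁵ km
d/d_R = (1.39 × 10⁵) / (1.960 × 10⁵) = 0.709
Since d/d_R < 1, the body is inside the Roche limit.

inside; d/d_R ≈ 0.709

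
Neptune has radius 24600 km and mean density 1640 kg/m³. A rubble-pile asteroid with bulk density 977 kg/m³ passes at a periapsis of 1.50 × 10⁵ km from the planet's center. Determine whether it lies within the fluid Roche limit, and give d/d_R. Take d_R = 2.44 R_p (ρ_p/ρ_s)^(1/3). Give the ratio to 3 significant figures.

d_R = 2.44 × (24600 km) × (1640/977)^(1/3) = 71340 km
d/d_R = (1.50 × 10⁵) / (71340) = 2.10
Since d/d_R > 1, the body is outside the Roche limit.

outside; d/d_R ≈ 2.10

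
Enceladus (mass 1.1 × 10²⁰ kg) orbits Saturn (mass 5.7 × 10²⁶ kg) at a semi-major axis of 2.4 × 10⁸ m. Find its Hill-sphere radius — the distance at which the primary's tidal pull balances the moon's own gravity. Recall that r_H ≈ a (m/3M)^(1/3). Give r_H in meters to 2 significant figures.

9.6 × 10⁵ m

r_H ≈ a (m/3M)^(1/3)
    = (2.4 × 10⁸) × (1.1 × 10²⁰ / (3 × 5.7 × 10²⁶))^(1/3)
    = 9.6 × 10⁵ m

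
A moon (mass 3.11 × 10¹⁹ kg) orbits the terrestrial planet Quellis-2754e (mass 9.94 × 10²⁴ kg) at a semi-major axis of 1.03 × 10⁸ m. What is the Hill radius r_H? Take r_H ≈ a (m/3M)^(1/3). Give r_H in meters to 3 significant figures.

1.04 × 10⁶ m

r_H ≈ a (m/3M)^(1/3)
    = (1.03 × 10⁸) × (3.11 × 10¹⁹ / (3 × 9.94 × 10²⁴))^(1/3)
    = 1.04 × 10⁶ m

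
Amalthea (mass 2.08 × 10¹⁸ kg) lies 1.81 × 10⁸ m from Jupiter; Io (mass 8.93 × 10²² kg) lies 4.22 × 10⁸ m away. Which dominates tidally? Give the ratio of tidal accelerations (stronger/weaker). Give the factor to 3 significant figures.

Io, by a factor of ≈ 3390

Compare M/d³ for the two perturbers:
Amalthea: (2.08 × 10¹⁸) / (1.81 × 10⁸)³ = 3.508 × 10⁻⁷
Io: (8.93 × 10²²) / (4.22 × 10⁸)³ = 1.188 × 10⁻³
Ratio (larger/smaller) = 3390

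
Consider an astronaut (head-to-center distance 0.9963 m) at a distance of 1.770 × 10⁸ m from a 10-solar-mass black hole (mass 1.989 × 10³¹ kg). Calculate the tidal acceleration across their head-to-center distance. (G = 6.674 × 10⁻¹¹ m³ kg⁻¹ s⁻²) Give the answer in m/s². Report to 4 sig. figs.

4.770 × 10⁻⁴ m/s²

Differencing GM/(d−r)² and GM/d² to first order in r/d gives 2GMr/d³.
a_tidal = 2GMr/d³
        = 2 × (6.674 × 10⁻¹¹) × (1.989 × 10³¹) × (0.9963) / (1.770 × 10⁸)³
        = 4.770 × 10⁻⁴ m/s²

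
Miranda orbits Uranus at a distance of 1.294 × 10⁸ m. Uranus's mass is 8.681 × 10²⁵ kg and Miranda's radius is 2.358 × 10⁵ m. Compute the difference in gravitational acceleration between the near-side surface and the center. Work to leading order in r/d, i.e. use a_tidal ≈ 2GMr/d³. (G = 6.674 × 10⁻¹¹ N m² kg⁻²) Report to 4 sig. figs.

1.261 × 10⁻³ m/s²

The tidal stretch is the gradient of GM/d² times the body's extent r, hence the 1/d³ dependence.
Δa = 2GMr/d³
   = 2 × (6.674 × 10⁻¹¹) × (8.681 × 10²⁵) × (2.358 × 10⁵) / (1.294 × 10⁸)³
   = 1.261 × 10⁻³ m/s²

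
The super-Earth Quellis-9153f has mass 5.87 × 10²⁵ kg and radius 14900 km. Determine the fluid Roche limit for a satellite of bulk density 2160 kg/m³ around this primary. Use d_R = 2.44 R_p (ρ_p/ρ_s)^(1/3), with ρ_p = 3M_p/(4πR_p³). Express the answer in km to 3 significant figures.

ρ_p = 3M_p/(4πR_p³) = 3 × (5.87 × 10²⁵) / (4π × (1.49 × 10⁷ m)³) = 4240 kg/m³
d_R = 2.44 × 14900 km × (4240/2160)^(1/3)
    = 45500 km

45500 km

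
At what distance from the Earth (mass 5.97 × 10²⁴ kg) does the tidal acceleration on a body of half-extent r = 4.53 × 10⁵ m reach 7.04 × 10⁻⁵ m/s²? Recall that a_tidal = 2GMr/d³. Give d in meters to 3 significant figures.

2GMr/d³ = a_tidal  ⇒  d = (2GMr / a_tidal)^(1/3)
d = (2 × 6.674×10⁻¹¹ × (5.97 × 10²⁴) × (4.53 × 10⁵) / (7.04 × 10⁻⁵))^(1/3)
  = 1.72 × 10⁸ m

1.72 × 10⁸ m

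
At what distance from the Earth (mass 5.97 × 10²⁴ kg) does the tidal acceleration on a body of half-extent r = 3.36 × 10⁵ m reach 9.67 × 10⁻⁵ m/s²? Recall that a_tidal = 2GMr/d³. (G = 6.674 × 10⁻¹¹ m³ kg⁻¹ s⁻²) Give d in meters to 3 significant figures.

2GMr/d³ = a_tidal  ⇒  d = (2GMr / a_tidal)^(1/3)
d = (2 × 6.674×10⁻¹¹ × (5.97 × 10²⁴) × (3.36 × 10⁵) / (9.67 × 10⁻⁵))^(1/3)
  = 1.40 × 10⁸ m

1.40 × 10⁸ m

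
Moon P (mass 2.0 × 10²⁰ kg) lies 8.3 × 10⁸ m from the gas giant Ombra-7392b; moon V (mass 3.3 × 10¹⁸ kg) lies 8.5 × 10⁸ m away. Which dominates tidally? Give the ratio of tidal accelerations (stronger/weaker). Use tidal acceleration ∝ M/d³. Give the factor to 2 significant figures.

Moon P, by a factor of ≈ 65

Tidal acceleration ∝ M/d³, so compare M/d³ for each.
Moon P: (2.0 × 10²⁰) / (8.3 × 10⁸)³ = 3.498 × 10⁻⁷
Moon V: (3.3 × 10¹⁸) / (8.5 × 10⁸)³ = 5.373 × 10⁻⁹
Ratio (larger/smaller) = 65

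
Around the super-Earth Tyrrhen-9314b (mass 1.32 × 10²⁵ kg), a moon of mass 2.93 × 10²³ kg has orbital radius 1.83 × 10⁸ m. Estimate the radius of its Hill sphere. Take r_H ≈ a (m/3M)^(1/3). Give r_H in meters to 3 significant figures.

3.57 × 10⁷ m

r_H ≈ a (m/3M)^(1/3)
    = (1.83 × 10⁸) × (2.93 × 10²³ / (3 × 1.32 × 10²⁵))^(1/3)
    = 3.57 × 10⁷ m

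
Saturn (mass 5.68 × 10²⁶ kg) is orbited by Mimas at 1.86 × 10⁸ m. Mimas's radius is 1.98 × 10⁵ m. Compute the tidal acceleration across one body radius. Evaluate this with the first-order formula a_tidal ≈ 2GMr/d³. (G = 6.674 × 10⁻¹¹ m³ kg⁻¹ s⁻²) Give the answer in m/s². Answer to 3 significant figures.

Δa = 2GMr/d³
   = 2 × (6.674 × 10⁻¹¹) × (5.68 × 10²⁶) × (1.98 × 10⁵) / (1.86 × 10⁸)³
   = 2.33 × 10⁻³ m/s²

2.33 × 10⁻³ m/s²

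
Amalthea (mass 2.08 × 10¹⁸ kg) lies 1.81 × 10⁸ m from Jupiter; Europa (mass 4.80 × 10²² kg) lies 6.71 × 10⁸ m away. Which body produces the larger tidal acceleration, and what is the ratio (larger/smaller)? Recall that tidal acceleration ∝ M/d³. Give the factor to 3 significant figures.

Tidal acceleration ∝ M/d³, so compare M/d³ for each.
Amalthea: (2.08 × 10¹⁸) / (1.81 × 10⁸)³ = 3.508 × 10⁻⁷
Europa: (4.80 × 10²²) / (6.71 × 10⁸)³ = 1.589 × 10⁻⁴
Ratio (larger/smaller) = 453

Europa, by a factor of ≈ 453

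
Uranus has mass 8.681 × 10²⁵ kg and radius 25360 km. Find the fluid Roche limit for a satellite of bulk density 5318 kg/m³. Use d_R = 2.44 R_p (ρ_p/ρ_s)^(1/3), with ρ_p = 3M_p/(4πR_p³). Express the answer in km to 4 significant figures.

38400 km

ρ_p = 3M_p/(4πR_p³) = 3 × (8.681 × 10²⁵) / (4π × (2.536 × 10⁷ m)³) = 1271 kg/m³
d_R = 2.44 × 25360 km × (1271/5318)^(1/3)
    = 38400 km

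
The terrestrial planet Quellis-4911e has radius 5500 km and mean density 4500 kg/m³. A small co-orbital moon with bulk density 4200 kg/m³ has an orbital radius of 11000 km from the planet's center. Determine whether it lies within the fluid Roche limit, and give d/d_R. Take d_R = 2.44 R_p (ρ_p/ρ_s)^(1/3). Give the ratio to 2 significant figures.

inside; d/d_R ≈ 0.80

d_R = 2.44 × (5500 km) × (4500/4200)^(1/3) = 13730 km
d/d_R = (11000) / (13730) = 0.80
Since d/d_R < 1, the body is inside the Roche limit.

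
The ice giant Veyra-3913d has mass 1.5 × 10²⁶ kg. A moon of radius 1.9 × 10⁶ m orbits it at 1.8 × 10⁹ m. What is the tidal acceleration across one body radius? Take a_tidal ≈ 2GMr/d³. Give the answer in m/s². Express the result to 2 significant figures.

6.5 × 10⁻⁶ m/s²

The tidal stretch is the gradient of GM/d² times the body's extent r, hence the 1/d³ dependence.
Δa = 2GMr/d³
   = 2 × (6.674 × 10⁻¹¹) × (1.5 × 10²⁶) × (1.9 × 10⁶) / (1.8 × 10⁹)³
   = 6.5 × 10⁻⁶ m/s²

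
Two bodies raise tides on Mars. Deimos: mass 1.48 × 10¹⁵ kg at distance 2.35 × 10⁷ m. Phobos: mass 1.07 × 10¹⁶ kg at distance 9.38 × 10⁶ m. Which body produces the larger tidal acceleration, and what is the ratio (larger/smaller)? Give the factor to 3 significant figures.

Tidal acceleration ∝ M/d³, so compare M/d³ for each.
Deimos: (1.48 × 10¹⁵) / (2.35 × 10⁷)³ = 1.140 × 10⁻⁷
Phobos: (1.07 × 10¹⁶) / (9.38 × 10⁶)³ = 1.297 × 10⁻⁵
Ratio (larger/smaller) = 114

Phobos, by a factor of ≈ 114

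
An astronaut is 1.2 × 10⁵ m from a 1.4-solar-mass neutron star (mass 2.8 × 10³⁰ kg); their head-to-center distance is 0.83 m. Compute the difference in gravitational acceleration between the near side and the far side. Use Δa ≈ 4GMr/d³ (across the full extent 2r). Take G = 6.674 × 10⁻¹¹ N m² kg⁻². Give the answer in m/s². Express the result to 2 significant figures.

a_tidal = 4GMr/d³
        = 4 × (6.674 × 10⁻¹¹) × (2.8 × 10³⁰) × (0.83) / (1.2 × 10⁵)³
        = 3.6 × 10⁵ m/s²

3.6 × 10⁵ m/s²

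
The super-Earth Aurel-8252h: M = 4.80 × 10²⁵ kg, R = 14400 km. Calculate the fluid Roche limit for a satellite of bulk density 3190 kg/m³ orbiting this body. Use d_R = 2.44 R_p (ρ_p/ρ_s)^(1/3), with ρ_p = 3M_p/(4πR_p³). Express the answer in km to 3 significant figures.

37400 km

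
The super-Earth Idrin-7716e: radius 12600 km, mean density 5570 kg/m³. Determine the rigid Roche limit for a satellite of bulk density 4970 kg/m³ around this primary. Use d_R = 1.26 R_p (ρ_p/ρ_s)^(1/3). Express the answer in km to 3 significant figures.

d_R = 1.26 × 12600 km × (5570/4970)^(1/3)
    = 16500 km

16500 km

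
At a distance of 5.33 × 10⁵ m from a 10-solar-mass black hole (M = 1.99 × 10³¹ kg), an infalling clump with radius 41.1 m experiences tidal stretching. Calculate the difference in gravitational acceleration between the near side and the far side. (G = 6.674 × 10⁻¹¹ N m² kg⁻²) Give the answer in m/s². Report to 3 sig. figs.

a_tidal = 4GMr/d³
        = 4 × (6.674 × 10⁻¹¹) × (1.99 × 10³¹) × (41.1) / (5.33 × 10⁵)³
        = 1.44 × 10⁶ m/s²

1.44 × 10⁶ m/s²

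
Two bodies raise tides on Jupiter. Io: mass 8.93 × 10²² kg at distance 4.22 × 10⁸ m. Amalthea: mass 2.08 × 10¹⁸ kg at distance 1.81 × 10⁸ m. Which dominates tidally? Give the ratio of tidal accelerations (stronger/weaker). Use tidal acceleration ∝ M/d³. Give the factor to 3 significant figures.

Tidal stretch scales as M/d³; compute that for each body.
Io: (8.93 × 10²²) / (4.22 × 10⁸)³ = 1.188 × 10⁻³
Amalthea: (2.08 × 10¹⁸) / (1.81 × 10⁸)³ = 3.508 × 10⁻⁷
Ratio (larger/smaller) = 3390

Io, by a factor of ≈ 3390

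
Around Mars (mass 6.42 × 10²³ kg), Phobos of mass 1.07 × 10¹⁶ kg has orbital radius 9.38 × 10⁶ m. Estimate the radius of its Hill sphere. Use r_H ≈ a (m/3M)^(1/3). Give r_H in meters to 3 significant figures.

1.66 × 10⁴ m

r_H ≈ a (m/3M)^(1/3)
    = (9.38 × 10⁶) × (1.07 × 10¹⁶ / (3 × 6.42 × 10²³))^(1/3)
    = 1.66 × 10⁴ m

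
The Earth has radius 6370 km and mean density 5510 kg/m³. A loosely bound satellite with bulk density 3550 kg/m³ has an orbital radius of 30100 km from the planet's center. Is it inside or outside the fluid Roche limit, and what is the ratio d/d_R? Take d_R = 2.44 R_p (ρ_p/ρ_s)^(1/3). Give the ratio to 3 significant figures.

outside; d/d_R ≈ 1.67

d_R = 2.44 × (6370 km) × (5510/3550)^(1/3) = 18000 km
d/d_R = (30100) / (18000) = 1.67
Since d/d_R > 1, the body is outside the Roche limit.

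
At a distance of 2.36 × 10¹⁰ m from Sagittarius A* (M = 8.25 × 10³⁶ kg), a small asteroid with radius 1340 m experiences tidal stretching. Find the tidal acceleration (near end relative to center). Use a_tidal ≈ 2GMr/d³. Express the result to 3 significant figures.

Since r ≪ d, expand the inverse-square field across one radius to get the leading 2GMr/d³ term.
a_tidal = 2GMr/d³
        = 2 × (6.674 × 10⁻¹¹) × (8.25 × 10³⁶) × (1340) / (2.36 × 10¹⁰)³
        = 1.12 × 10⁻¹ m/s²

1.12 × 10⁻¹ m/s²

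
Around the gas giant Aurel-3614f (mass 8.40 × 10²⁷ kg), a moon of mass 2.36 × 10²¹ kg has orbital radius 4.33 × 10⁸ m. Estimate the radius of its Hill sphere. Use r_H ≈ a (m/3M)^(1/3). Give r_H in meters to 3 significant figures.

1.97 × 10⁶ m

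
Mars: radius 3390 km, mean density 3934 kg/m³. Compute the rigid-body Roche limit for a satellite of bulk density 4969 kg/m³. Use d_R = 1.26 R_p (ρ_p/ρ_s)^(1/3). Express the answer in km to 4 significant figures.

d_R = 1.26 × 3390 km × (3934/4969)^(1/3)
    = 3951 km

3951 km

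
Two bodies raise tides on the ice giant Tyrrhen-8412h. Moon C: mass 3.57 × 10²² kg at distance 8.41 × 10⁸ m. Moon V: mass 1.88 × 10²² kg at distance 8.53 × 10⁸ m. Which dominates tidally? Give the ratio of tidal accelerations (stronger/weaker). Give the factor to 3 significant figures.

Tidal acceleration ∝ M/d³, so compare M/d³ for each.
Moon C: (3.57 × 10²²) / (8.41 × 10⁸)³ = 6.002 × 10⁻⁵
Moon V: (1.88 × 10²²) / (8.53 × 10⁸)³ = 3.029 × 10⁻⁵
Ratio (larger/smaller) = 1.98

Moon C, by a factor of ≈ 1.98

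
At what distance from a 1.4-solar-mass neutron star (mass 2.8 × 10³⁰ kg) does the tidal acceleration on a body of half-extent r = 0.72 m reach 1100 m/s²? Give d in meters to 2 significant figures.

6.3 × 10⁵ m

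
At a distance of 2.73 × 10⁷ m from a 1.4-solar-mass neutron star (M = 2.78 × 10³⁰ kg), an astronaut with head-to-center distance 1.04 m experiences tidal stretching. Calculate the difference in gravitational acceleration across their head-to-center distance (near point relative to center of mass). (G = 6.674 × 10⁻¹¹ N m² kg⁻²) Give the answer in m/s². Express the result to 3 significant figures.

Δa = 2GMr/d³
   = 2 × (6.674 × 10⁻¹¹) × (2.78 × 10³⁰) × (1.04) / (2.73 × 10⁷)³
   = 1.90 × 10⁻² m/s²

1.90 × 10⁻² m/s²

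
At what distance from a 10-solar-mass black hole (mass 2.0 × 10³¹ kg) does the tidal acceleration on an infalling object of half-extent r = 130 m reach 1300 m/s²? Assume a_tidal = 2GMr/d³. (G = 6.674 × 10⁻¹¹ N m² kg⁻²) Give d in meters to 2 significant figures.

6.4 × 10⁶ m

2GMr/d³ = a_tidal  ⇒  d = (2GMr / a_tidal)^(1/3)
d = (2 × 6.674×10⁻¹¹ × (2.0 × 10³¹) × (130) / (1300))^(1/3)
  = 6.4 × 10⁶ m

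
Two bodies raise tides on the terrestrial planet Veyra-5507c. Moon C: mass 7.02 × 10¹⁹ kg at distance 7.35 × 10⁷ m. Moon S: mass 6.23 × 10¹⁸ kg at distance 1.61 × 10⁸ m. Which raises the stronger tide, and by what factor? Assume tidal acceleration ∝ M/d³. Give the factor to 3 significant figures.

Moon C, by a factor of ≈ 118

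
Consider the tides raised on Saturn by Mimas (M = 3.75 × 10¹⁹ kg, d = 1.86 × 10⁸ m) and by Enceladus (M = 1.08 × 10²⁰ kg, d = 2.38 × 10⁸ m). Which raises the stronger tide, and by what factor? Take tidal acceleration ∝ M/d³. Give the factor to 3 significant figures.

Enceladus, by a factor of ≈ 1.37

Tidal stretch scales as M/d³; compute that for each body.
Mimas: (3.75 × 10¹⁹) / (1.86 × 10⁸)³ = 5.828 × 10⁻⁶
Enceladus: (1.08 × 10²⁰) / (2.38 × 10⁸)³ = 8.011 × 10⁻⁶
Ratio (larger/smaller) = 1.37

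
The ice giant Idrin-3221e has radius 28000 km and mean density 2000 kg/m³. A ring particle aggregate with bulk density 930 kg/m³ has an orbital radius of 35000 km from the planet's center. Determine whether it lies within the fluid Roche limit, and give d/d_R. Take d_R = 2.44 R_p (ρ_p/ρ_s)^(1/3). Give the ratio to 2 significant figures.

inside; d/d_R ≈ 0.40

d_R = 2.44 × (28000 km) × (2000/930)^(1/3) = 88190 km
d/d_R = (35000) / (88190) = 0.40
Since d/d_R < 1, the body is inside the Roche limit.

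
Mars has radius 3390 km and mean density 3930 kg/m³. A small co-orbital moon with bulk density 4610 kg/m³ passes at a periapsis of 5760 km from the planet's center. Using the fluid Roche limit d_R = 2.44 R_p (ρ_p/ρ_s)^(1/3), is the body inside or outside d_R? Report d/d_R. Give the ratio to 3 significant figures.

inside; d/d_R ≈ 0.734

d_R = 2.44 × (3390 km) × (3930/4610)^(1/3) = 7843 km
d/d_R = (5760) / (7843) = 0.734
Since d/d_R < 1, the body is inside the Roche limit.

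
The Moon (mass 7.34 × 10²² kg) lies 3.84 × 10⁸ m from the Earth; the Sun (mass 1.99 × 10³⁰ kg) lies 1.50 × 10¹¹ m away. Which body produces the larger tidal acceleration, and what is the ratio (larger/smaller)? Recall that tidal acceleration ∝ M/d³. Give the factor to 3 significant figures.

The Moon, by a factor of ≈ 2.20

The tide-raising term goes as M/d³ (the gradient of a 1/d² field).
The Moon: (7.34 × 10²²) / (3.84 × 10⁸)³ = 1.296 × 10⁻³
The Sun: (1.99 × 10³⁰) / (1.50 × 10¹¹)³ = 5.896 × 10⁻⁴
Ratio (larger/smaller) = 2.20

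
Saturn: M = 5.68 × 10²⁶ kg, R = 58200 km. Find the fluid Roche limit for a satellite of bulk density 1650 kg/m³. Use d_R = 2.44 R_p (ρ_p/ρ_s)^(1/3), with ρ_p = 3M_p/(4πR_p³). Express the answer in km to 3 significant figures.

ρ_p = 3M_p/(4πR_p³) = 3 × (5.68 × 10²⁶) / (4π × (5.82 × 10⁷ m)³) = 688 kg/m³
d_R = 2.44 × 58200 km × (688/1650)^(1/3)
    = 1.06 × 10⁵ km

1.06 × 10⁵ km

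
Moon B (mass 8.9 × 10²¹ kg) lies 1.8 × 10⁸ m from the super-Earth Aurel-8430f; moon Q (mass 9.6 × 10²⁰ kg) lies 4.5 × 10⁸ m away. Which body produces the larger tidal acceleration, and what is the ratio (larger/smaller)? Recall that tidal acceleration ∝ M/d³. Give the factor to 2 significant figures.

Tidal acceleration ∝ M/d³, so compare M/d³ for each.
Moon B: (8.9 × 10²¹) / (1.8 × 10⁸)³ = 1.526 × 10⁻³
Moon Q: (9.6 × 10²⁰) / (4.5 × 10⁸)³ = 1.053 × 10⁻⁵
Ratio (larger/smaller) = 140

Moon B, by a factor of ≈ 140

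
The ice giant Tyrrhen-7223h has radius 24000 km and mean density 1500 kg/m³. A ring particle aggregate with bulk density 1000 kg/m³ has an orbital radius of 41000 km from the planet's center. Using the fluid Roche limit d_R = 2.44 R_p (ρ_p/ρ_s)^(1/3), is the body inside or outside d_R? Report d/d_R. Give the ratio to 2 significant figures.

inside; d/d_R ≈ 0.61

d_R = 2.44 × (24000 km) × (1500/1000)^(1/3) = 67030 km
d/d_R = (41000) / (67030) = 0.61
Since d/d_R < 1, the body is inside the Roche limit.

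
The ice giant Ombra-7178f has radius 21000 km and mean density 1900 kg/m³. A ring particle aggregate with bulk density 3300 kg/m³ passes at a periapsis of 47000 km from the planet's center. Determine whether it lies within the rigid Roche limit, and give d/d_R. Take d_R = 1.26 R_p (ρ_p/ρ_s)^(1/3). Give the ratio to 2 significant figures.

d_R = 1.26 × (21000 km) × (1900/3300)^(1/3) = 22010 km
d/d_R = (47000) / (22010) = 2.1
Since d/d_R > 1, the body is outside the Roche limit.

outside; d/d_R ≈ 2.1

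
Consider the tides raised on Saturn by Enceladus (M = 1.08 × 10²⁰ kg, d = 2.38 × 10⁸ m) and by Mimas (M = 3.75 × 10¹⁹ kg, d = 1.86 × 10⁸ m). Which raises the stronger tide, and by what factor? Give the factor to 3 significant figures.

Enceladus, by a factor of ≈ 1.37

Compare M/d³ for the two perturbers:
Enceladus: (1.08 × 10²⁰) / (2.38 × 10⁸)³ = 8.011 × 10⁻⁶
Mimas: (3.75 × 10¹⁹) / (1.86 × 10⁸)³ = 5.828 × 10⁻⁶
Ratio (larger/smaller) = 1.37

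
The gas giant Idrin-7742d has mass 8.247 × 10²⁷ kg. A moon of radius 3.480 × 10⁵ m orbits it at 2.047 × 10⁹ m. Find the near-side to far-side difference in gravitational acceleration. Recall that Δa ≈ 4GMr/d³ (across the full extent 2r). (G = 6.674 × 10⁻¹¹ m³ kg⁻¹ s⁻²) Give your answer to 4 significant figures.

Differencing GM/(d−r)² and GM/(d+r)² to first order in r/d gives 4GMr/d³.
a_tidal = 4GMr/d³
        = 4 × (6.674 × 10⁻¹¹) × (8.247 × 10²⁷) × (3.480 × 10⁵) / (2.047 × 10⁹)³
        = 8.932 × 10⁻⁵ m/s²

8.932 × 10⁻⁵ m/s²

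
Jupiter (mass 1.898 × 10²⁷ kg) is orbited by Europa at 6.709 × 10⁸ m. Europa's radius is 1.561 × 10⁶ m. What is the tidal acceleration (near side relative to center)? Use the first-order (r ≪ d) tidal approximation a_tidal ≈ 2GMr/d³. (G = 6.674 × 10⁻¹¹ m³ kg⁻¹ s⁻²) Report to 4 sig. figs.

Δa = 2GMr/d³
   = 2 × (6.674 × 10⁻¹¹) × (1.898 × 10²⁷) × (1.561 × 10⁶) / (6.709 × 10⁸)³
   = 1.310 × 10⁻³ m/s²

1.310 × 10⁻³ m/s²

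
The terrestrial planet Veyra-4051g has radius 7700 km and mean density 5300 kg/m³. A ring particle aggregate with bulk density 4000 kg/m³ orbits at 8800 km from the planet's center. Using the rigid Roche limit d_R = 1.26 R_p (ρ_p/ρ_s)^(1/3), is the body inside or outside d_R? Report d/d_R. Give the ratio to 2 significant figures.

d_R = 1.26 × (7700 km) × (5300/4000)^(1/3) = 10660 km
d/d_R = (8800) / (10660) = 0.83
Since d/d_R < 1, the body is inside the Roche limit.

inside; d/d_R ≈ 0.83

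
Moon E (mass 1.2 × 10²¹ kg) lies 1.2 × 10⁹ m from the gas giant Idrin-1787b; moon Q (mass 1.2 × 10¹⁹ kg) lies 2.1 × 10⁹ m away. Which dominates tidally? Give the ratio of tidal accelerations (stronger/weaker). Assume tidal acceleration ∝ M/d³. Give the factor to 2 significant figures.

Moon E, by a factor of ≈ 540

Tidal acceleration ∝ M/d³, so compare M/d³ for each.
Moon E: (1.2 × 10²¹) / (1.2 × 10⁹)³ = 6.944 × 10⁻⁷
Moon Q: (1.2 × 10¹⁹) / (2.1 × 10⁹)³ = 1.296 × 10⁻⁹
Ratio (larger/smaller) = 540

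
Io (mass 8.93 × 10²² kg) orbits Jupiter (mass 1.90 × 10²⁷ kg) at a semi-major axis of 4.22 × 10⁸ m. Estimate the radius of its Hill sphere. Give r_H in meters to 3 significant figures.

1.06 × 10⁷ m

r_H ≈ a (m/3M)^(1/3)
    = (4.22 × 10⁸) × (8.93 × 10²² / (3 × 1.90 × 10²⁷))^(1/3)
    = 1.06 × 10⁷ m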